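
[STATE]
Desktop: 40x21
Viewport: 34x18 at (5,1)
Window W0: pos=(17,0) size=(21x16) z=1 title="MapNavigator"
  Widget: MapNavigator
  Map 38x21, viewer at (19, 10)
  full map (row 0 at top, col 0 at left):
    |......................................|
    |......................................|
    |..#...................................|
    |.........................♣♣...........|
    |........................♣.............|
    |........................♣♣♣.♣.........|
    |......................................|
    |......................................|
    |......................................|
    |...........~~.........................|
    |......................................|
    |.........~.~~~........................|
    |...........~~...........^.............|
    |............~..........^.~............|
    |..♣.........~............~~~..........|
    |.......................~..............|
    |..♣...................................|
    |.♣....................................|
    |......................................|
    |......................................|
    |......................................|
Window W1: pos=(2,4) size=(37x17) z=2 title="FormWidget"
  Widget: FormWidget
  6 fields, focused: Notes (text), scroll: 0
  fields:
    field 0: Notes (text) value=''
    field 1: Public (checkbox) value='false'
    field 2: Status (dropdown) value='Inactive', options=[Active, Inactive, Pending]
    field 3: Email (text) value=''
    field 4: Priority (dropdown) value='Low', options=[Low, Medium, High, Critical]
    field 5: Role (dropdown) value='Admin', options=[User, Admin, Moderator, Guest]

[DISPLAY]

            ┃ MapNavigator      ┃ 
            ┠───────────────────┨ 
            ┃..............♣....┃ 
━━━━━━━━━━━━━━━━━━━━━━━━━━━━━━━━━┓
ormWidget                        ┃
─────────────────────────────────┨
Notes:      [                   ]┃
Public:     [ ]                  ┃
Status:     [Inactive          ▼]┃
Email:      [                   ]┃
Priority:   [Low               ▼]┃
Role:       [Admin             ▼]┃
                                 ┃
                                 ┃
                                 ┃
                                 ┃
                                 ┃
                                 ┃


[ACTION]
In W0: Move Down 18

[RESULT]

            ┃ MapNavigator      ┃ 
            ┠───────────────────┨ 
            ┃..~............~~~.┃ 
━━━━━━━━━━━━━━━━━━━━━━━━━━━━━━━━━┓
ormWidget                        ┃
─────────────────────────────────┨
Notes:      [                   ]┃
Public:     [ ]                  ┃
Status:     [Inactive          ▼]┃
Email:      [                   ]┃
Priority:   [Low               ▼]┃
Role:       [Admin             ▼]┃
                                 ┃
                                 ┃
                                 ┃
                                 ┃
                                 ┃
                                 ┃


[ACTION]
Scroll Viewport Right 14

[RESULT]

           ┃ MapNavigator      ┃  
           ┠───────────────────┨  
           ┃..~............~~~.┃  
━━━━━━━━━━━━━━━━━━━━━━━━━━━━━━━━┓ 
rmWidget                        ┃ 
────────────────────────────────┨ 
otes:      [                   ]┃ 
ublic:     [ ]                  ┃ 
tatus:     [Inactive          ▼]┃ 
mail:      [                   ]┃ 
riority:   [Low               ▼]┃ 
ole:       [Admin             ▼]┃ 
                                ┃ 
                                ┃ 
                                ┃ 
                                ┃ 
                                ┃ 
                                ┃ 


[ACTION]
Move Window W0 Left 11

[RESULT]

┃ MapNavigator      ┃             
┠───────────────────┨             
┃..~............~~~.┃             
━━━━━━━━━━━━━━━━━━━━━━━━━━━━━━━━┓ 
rmWidget                        ┃ 
────────────────────────────────┨ 
otes:      [                   ]┃ 
ublic:     [ ]                  ┃ 
tatus:     [Inactive          ▼]┃ 
mail:      [                   ]┃ 
riority:   [Low               ▼]┃ 
ole:       [Admin             ▼]┃ 
                                ┃ 
                                ┃ 
                                ┃ 
                                ┃ 
                                ┃ 
                                ┃ 


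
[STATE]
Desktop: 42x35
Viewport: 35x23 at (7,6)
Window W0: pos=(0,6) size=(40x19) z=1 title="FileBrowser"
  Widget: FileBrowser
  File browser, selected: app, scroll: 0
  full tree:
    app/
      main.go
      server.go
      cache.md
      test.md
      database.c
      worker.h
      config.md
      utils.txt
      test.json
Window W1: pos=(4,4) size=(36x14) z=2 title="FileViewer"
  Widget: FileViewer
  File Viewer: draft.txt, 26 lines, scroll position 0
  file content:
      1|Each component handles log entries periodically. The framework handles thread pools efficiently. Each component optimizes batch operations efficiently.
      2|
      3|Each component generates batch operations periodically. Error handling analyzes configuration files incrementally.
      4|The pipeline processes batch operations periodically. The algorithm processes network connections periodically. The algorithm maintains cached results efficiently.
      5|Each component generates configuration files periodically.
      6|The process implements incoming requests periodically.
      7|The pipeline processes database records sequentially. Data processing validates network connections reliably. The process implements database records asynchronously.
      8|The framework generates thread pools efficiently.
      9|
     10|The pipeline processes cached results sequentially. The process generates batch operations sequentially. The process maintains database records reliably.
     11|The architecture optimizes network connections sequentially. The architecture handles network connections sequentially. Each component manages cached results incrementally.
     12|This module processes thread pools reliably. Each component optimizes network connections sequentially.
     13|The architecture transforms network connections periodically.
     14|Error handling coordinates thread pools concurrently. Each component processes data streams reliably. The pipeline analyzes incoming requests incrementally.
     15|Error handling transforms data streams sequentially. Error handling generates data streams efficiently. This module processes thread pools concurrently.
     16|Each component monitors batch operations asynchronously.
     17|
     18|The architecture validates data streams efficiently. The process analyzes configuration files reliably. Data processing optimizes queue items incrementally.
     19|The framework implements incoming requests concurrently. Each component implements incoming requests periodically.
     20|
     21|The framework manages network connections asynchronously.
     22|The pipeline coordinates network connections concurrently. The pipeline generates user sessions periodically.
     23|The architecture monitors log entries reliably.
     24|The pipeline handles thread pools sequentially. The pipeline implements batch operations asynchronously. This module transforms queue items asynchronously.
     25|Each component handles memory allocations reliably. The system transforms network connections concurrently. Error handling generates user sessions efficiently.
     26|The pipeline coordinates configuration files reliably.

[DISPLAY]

────────────────────────────────┨  
ch component handles log entrie▲┃  
                               █┃  
ch component generates batch op░┃  
e pipeline processes batch oper░┃  
ch component generates configur░┃  
e process implements incoming r░┃  
e pipeline processes database r░┃  
e framework generates thread po░┃  
                               ░┃  
e pipeline processes cached res▼┃  
━━━━━━━━━━━━━━━━━━━━━━━━━━━━━━━━┛  
st.json                         ┃  
                                ┃  
                                ┃  
                                ┃  
                                ┃  
                                ┃  
━━━━━━━━━━━━━━━━━━━━━━━━━━━━━━━━┛  
                                   
                                   
                                   
                                   


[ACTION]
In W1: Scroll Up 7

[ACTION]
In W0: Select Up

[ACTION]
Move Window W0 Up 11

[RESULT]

────────────────────────────────┨  
ch component handles log entrie▲┃  
                               █┃  
ch component generates batch op░┃  
e pipeline processes batch oper░┃  
ch component generates configur░┃  
e process implements incoming r░┃  
e pipeline processes database r░┃  
e framework generates thread po░┃  
                               ░┃  
e pipeline processes cached res▼┃  
━━━━━━━━━━━━━━━━━━━━━━━━━━━━━━━━┛  
━━━━━━━━━━━━━━━━━━━━━━━━━━━━━━━━┛  
                                   
                                   
                                   
                                   
                                   
                                   
                                   
                                   
                                   
                                   


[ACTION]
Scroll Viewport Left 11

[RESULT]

┃   ┠──────────────────────────────
┃   ┃Each component handles log ent
┃   ┃                              
┃   ┃Each component generates batch
┃   ┃The pipeline processes batch o
┃   ┃Each component generates confi
┃   ┃The process implements incomin
┃   ┃The pipeline processes databas
┃   ┃The framework generates thread
┃   ┃                              
┃   ┃The pipeline processes cached 
┃   ┗━━━━━━━━━━━━━━━━━━━━━━━━━━━━━━
┗━━━━━━━━━━━━━━━━━━━━━━━━━━━━━━━━━━
                                   
                                   
                                   
                                   
                                   
                                   
                                   
                                   
                                   
                                   


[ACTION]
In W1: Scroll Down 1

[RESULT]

┃   ┠──────────────────────────────
┃   ┃                              
┃   ┃Each component generates batch
┃   ┃The pipeline processes batch o
┃   ┃Each component generates confi
┃   ┃The process implements incomin
┃   ┃The pipeline processes databas
┃   ┃The framework generates thread
┃   ┃                              
┃   ┃The pipeline processes cached 
┃   ┃The architecture optimizes net
┃   ┗━━━━━━━━━━━━━━━━━━━━━━━━━━━━━━
┗━━━━━━━━━━━━━━━━━━━━━━━━━━━━━━━━━━
                                   
                                   
                                   
                                   
                                   
                                   
                                   
                                   
                                   
                                   


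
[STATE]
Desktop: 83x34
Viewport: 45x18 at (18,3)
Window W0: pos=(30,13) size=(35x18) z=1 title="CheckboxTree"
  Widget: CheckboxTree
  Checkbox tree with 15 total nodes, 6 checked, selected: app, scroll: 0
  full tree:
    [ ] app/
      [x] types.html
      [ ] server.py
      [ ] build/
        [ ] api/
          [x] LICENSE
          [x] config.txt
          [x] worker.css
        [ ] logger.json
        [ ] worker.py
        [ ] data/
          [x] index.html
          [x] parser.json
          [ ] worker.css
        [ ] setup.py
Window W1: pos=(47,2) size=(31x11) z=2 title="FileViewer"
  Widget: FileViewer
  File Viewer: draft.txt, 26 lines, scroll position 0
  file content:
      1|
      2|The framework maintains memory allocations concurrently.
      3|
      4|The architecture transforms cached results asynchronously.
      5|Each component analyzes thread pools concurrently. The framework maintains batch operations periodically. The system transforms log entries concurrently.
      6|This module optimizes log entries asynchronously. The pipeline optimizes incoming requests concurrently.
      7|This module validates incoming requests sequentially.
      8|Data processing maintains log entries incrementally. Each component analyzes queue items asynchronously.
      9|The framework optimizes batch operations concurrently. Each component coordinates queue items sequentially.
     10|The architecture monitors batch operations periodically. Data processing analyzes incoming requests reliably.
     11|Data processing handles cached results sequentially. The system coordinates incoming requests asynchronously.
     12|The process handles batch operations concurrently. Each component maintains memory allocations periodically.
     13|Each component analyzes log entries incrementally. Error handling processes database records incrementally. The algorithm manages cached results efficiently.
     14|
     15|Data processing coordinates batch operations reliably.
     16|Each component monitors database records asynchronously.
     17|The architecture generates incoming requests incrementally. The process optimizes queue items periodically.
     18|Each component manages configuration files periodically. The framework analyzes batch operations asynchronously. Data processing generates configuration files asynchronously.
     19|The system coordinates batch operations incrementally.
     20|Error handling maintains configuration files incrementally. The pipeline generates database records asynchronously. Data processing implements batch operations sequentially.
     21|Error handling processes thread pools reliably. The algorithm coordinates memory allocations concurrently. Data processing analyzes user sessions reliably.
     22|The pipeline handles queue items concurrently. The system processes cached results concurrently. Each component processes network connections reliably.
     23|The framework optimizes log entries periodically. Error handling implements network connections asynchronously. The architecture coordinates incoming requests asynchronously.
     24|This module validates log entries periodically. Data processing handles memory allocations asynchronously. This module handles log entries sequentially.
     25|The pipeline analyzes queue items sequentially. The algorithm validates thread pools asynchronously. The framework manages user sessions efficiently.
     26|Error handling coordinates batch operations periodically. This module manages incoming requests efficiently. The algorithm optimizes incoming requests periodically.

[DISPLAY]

                             ┃ FileViewer    
                             ┠───────────────
                             ┃               
                             ┃The framework m
                             ┃               
                             ┃The architectur
                             ┃Each component 
                             ┃This module opt
                             ┃This module val
                             ┗━━━━━━━━━━━━━━━
            ┏━━━━━━━━━━━━━━━━━━━━━━━━━━━━━━━━
            ┃ CheckboxTree                   
            ┠────────────────────────────────
            ┃>[-] app/                       
            ┃   [x] types.html               
            ┃   [ ] server.py                
            ┃   [-] build/                   
            ┃     [x] api/                   


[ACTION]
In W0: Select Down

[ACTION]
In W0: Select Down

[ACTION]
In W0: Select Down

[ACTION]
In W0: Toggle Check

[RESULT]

                             ┃ FileViewer    
                             ┠───────────────
                             ┃               
                             ┃The framework m
                             ┃               
                             ┃The architectur
                             ┃Each component 
                             ┃This module opt
                             ┃This module val
                             ┗━━━━━━━━━━━━━━━
            ┏━━━━━━━━━━━━━━━━━━━━━━━━━━━━━━━━
            ┃ CheckboxTree                   
            ┠────────────────────────────────
            ┃ [-] app/                       
            ┃   [x] types.html               
            ┃   [ ] server.py                
            ┃>  [x] build/                   
            ┃     [x] api/                   


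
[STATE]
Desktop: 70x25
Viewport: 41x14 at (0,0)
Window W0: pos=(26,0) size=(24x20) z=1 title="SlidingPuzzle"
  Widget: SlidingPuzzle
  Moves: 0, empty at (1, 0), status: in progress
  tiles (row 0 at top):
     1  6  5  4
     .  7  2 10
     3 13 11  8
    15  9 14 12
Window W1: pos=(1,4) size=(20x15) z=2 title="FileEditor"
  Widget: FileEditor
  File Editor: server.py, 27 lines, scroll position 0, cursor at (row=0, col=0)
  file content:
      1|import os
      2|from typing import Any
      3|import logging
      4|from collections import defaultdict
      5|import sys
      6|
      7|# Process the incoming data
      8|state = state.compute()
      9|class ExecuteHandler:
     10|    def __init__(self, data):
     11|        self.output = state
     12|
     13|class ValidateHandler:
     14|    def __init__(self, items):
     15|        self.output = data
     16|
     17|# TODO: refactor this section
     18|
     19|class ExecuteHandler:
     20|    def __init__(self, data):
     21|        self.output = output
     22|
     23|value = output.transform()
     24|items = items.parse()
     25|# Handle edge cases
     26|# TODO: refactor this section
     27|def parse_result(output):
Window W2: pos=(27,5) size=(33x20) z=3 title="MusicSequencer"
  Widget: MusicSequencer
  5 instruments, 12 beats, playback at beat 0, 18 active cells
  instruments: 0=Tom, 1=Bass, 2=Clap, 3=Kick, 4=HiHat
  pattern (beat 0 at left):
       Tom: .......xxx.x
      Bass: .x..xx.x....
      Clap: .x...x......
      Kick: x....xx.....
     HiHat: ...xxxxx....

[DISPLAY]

                          ┏━━━━━━━━━━━━━━
                          ┃ SlidingPuzzle
                          ┠──────────────
                          ┃┌────┬────┬───
 ┏━━━━━━━━━━━━━━━━━━┓     ┃│  1 │  6 │  5
 ┃ FileEditor       ┃     ┃┏━━━━━━━━━━━━━
 ┠──────────────────┨     ┃┃ MusicSequenc
 ┃█mport os        ▲┃     ┃┠─────────────
 ┃from typing impor█┃     ┃┃      ▼123456
 ┃import logging   ░┃     ┃┃   Tom·······
 ┃from collections ░┃     ┃┃  Bass·█··██·
 ┃import sys       ░┃     ┃┃  Clap·█···█·
 ┃                 ░┃     ┃┃  Kick█····██
 ┃# Process the inc░┃     ┃┃ HiHat···████


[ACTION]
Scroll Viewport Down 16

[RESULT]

 ┃import sys       ░┃     ┃┃  Clap·█···█·
 ┃                 ░┃     ┃┃  Kick█····██
 ┃# Process the inc░┃     ┃┃ HiHat···████
 ┃state = state.com░┃     ┃┃             
 ┃class ExecuteHand░┃     ┃┃             
 ┃    def __init__(░┃     ┃┃             
 ┃        self.outp▼┃     ┃┃             
 ┗━━━━━━━━━━━━━━━━━━┛     ┃┃             
                          ┗┃             
                           ┃             
                           ┃             
                           ┃             
                           ┃             
                           ┗━━━━━━━━━━━━━


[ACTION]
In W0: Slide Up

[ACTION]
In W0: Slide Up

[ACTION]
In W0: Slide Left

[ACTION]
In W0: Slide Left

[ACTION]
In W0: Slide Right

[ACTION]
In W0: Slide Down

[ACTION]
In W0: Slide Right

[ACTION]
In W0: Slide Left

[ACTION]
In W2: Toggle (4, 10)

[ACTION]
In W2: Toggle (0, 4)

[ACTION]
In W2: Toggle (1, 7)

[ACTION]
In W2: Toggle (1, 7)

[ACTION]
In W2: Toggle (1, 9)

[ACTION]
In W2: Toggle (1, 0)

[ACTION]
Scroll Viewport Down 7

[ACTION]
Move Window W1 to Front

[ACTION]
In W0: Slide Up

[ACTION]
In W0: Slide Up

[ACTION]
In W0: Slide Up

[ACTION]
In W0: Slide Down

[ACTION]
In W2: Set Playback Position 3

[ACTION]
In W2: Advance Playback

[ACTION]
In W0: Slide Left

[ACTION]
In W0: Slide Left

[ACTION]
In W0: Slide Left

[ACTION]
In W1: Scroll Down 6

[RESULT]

 ┃        self.outp█┃     ┃┃  Clap·█···█·
 ┃                 ░┃     ┃┃  Kick█····██
 ┃class ValidateHan░┃     ┃┃ HiHat···████
 ┃    def __init__(░┃     ┃┃             
 ┃        self.outp░┃     ┃┃             
 ┃                 ░┃     ┃┃             
 ┃# TODO: refactor ▼┃     ┃┃             
 ┗━━━━━━━━━━━━━━━━━━┛     ┃┃             
                          ┗┃             
                           ┃             
                           ┃             
                           ┃             
                           ┃             
                           ┗━━━━━━━━━━━━━


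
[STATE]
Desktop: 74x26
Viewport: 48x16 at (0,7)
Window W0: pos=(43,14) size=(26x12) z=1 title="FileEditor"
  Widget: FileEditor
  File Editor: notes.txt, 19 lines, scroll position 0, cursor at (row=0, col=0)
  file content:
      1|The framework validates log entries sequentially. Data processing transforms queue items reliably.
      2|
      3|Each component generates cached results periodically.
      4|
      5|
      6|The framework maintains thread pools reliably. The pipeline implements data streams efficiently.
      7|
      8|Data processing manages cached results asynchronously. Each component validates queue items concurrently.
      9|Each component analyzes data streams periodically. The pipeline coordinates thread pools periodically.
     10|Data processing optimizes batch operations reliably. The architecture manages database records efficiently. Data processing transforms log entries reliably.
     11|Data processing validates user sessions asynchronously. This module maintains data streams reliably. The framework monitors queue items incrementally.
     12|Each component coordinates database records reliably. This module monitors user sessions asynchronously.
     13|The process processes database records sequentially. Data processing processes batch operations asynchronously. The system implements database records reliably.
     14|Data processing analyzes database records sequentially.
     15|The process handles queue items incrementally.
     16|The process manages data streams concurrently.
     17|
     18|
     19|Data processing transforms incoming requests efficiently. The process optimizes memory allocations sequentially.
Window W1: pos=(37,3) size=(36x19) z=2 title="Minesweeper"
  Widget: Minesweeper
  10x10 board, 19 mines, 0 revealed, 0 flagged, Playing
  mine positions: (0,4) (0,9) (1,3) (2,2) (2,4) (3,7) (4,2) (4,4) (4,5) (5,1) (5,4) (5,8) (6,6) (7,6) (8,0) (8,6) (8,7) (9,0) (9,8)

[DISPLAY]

                                     ┃■■■■■■■■■■
                                     ┃■■■■■■■■■■
                                     ┃■■■■■■■■■■
                                     ┃■■■■■■■■■■
                                     ┃■■■■■■■■■■
                                     ┃■■■■■■■■■■
                                     ┃■■■■■■■■■■
                                     ┃■■■■■■■■■■
                                     ┃■■■■■■■■■■
                                     ┃          
                                     ┃          
                                     ┃          
                                     ┃          
                                     ┃          
                                     ┗━━━━━━━━━━
                                           ┃The 


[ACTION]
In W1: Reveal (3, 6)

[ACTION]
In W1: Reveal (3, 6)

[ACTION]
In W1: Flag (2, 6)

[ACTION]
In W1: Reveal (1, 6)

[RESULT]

                                     ┃■■■■■2  1■
                                     ┃■■■■■1111■
                                     ┃■■■■■■2■■■
                                     ┃■■■■■■■■■■
                                     ┃■■■■■■■■■■
                                     ┃■■■■■■■■■■
                                     ┃■■■■■■■■■■
                                     ┃■■■■■■■■■■
                                     ┃■■■■■■■■■■
                                     ┃          
                                     ┃          
                                     ┃          
                                     ┃          
                                     ┃          
                                     ┗━━━━━━━━━━
                                           ┃The 


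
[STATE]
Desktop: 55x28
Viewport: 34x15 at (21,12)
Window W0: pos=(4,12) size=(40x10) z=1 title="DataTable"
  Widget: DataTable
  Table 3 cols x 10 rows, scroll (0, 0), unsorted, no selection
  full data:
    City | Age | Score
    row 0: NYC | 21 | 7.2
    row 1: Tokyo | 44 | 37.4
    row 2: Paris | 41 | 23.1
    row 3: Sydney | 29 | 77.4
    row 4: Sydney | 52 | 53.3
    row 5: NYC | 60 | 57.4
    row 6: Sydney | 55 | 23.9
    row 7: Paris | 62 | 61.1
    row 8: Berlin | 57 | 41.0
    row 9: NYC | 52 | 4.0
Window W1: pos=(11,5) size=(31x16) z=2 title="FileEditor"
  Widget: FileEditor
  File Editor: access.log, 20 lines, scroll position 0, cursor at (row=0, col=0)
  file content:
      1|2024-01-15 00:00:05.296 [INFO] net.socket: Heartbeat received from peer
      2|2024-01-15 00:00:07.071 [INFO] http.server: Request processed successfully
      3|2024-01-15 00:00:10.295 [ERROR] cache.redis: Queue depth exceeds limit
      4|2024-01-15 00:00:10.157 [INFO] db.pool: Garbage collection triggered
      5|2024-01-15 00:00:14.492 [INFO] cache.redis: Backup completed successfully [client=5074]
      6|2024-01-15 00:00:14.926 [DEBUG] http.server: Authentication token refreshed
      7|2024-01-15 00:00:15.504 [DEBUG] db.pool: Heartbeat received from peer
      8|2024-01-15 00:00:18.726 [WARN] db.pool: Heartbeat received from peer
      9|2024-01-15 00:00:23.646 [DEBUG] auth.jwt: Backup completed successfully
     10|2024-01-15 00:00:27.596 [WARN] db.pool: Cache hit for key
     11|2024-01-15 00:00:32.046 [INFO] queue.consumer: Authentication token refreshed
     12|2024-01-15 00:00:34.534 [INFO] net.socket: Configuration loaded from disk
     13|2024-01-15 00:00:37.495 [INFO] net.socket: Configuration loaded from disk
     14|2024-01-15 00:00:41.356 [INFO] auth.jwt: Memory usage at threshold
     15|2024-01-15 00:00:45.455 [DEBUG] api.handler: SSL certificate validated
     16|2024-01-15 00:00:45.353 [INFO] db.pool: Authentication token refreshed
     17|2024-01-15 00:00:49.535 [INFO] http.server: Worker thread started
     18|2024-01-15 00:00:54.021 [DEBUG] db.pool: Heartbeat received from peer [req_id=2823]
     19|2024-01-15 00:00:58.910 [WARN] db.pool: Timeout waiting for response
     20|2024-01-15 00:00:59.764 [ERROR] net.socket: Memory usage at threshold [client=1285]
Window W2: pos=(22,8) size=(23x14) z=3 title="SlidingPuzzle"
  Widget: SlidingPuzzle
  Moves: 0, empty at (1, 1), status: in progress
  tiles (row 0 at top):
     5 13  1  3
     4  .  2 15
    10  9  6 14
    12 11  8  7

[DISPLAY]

5┃│  5 │ 13 │  1 │  3 │┃          
5┃├────┼────┼────┼────┤┃          
5┃│  4 │    │  2 │ 15 │┃          
5┃├────┼────┼────┼────┤┃          
5┃│ 10 │  9 │  6 │ 14 │┃          
5┃├────┼────┼────┼────┤┃          
5┃│ 12 │ 11 │  8 │  7 │┃          
5┃└────┴────┴────┴────┘┃          
━┃Moves: 0             ┃          
━┗━━━━━━━━━━━━━━━━━━━━━┛          
                                  
                                  
                                  
                                  
                                  


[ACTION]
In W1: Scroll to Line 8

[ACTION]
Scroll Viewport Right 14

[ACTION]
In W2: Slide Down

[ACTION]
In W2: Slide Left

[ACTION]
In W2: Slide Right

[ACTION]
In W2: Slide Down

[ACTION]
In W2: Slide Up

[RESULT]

5┃│  5 │ 13 │  1 │  3 │┃          
5┃├────┼────┼────┼────┤┃          
5┃│  4 │    │  2 │ 15 │┃          
5┃├────┼────┼────┼────┤┃          
5┃│ 10 │  9 │  6 │ 14 │┃          
5┃├────┼────┼────┼────┤┃          
5┃│ 12 │ 11 │  8 │  7 │┃          
5┃└────┴────┴────┴────┘┃          
━┃Moves: 4             ┃          
━┗━━━━━━━━━━━━━━━━━━━━━┛          
                                  
                                  
                                  
                                  
                                  


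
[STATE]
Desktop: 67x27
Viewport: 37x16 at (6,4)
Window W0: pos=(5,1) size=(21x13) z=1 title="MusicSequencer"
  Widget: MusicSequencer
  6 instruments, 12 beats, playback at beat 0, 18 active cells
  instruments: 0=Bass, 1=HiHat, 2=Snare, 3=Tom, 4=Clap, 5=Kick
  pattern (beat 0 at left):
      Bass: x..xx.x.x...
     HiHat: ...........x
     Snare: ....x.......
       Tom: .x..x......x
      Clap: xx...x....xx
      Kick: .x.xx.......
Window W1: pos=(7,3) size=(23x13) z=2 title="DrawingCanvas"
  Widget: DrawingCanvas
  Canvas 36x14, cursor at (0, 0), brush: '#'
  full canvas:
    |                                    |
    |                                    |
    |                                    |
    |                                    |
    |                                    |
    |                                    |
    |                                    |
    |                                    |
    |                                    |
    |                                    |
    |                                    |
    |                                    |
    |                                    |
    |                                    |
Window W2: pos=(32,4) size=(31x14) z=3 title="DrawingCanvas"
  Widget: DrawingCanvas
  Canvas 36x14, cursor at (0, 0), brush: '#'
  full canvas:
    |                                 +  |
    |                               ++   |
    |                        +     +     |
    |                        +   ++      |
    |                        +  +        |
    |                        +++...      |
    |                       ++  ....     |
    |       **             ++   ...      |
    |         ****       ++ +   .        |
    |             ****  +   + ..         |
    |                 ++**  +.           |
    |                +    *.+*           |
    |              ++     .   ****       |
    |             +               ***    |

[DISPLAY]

 ┃ DrawingCanvas       ┃  ┏━━━━━━━━━━
 ┠─────────────────────┨  ┃ DrawingCa
 ┃+                    ┃  ┠──────────
 ┃                     ┃  ┃+         
 ┃                     ┃  ┃          
 ┃                     ┃  ┃          
 ┃                     ┃  ┃          
 ┃                     ┃  ┃          
 ┃                     ┃  ┃          
━┃                     ┃  ┃          
 ┃                     ┃  ┃       ** 
 ┗━━━━━━━━━━━━━━━━━━━━━┛  ┃         *
                          ┃          
                          ┗━━━━━━━━━━
                                     
                                     


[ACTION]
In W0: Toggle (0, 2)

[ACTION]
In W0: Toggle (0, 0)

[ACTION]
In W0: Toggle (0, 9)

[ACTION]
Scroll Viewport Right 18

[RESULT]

     ┃  ┏━━━━━━━━━━━━━━━━━━━━━━━━━━━━
─────┨  ┃ DrawingCanvas              
     ┃  ┠────────────────────────────
     ┃  ┃+                           
     ┃  ┃                            
     ┃  ┃                        +   
     ┃  ┃                        +   
     ┃  ┃                        +  +
     ┃  ┃                        +++.
     ┃  ┃                       ++  .
     ┃  ┃       **             ++   .
━━━━━┛  ┃         ****       ++ +   .
        ┃             ****  +   + .. 
        ┗━━━━━━━━━━━━━━━━━━━━━━━━━━━━
                                     
                                     


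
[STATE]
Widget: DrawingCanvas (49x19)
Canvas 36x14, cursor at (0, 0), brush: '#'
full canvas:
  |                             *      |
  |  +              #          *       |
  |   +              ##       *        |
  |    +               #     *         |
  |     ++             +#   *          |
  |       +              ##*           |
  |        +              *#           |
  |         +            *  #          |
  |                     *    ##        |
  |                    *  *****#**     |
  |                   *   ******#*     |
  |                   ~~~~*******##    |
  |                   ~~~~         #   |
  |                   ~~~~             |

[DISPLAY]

+                            *                   
  +              #          *                    
   +              ##       *                     
    +               #     *                      
     ++             +#   *                       
       +              ##*                        
        +              *#                        
         +            *  #                       
                     *    ##                     
                    *  *****#**                  
                   *   ******#*                  
                   ~~~~*******##                 
                   ~~~~         #                
                   ~~~~                          
                                                 
                                                 
                                                 
                                                 
                                                 


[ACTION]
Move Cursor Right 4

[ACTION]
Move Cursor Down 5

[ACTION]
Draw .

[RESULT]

                             *                   
  +              #          *                    
   +              ##       *                     
    +               #     *                      
     ++             +#   *                       
    .  +              ##*                        
        +              *#                        
         +            *  #                       
                     *    ##                     
                    *  *****#**                  
                   *   ******#*                  
                   ~~~~*******##                 
                   ~~~~         #                
                   ~~~~                          
                                                 
                                                 
                                                 
                                                 
                                                 


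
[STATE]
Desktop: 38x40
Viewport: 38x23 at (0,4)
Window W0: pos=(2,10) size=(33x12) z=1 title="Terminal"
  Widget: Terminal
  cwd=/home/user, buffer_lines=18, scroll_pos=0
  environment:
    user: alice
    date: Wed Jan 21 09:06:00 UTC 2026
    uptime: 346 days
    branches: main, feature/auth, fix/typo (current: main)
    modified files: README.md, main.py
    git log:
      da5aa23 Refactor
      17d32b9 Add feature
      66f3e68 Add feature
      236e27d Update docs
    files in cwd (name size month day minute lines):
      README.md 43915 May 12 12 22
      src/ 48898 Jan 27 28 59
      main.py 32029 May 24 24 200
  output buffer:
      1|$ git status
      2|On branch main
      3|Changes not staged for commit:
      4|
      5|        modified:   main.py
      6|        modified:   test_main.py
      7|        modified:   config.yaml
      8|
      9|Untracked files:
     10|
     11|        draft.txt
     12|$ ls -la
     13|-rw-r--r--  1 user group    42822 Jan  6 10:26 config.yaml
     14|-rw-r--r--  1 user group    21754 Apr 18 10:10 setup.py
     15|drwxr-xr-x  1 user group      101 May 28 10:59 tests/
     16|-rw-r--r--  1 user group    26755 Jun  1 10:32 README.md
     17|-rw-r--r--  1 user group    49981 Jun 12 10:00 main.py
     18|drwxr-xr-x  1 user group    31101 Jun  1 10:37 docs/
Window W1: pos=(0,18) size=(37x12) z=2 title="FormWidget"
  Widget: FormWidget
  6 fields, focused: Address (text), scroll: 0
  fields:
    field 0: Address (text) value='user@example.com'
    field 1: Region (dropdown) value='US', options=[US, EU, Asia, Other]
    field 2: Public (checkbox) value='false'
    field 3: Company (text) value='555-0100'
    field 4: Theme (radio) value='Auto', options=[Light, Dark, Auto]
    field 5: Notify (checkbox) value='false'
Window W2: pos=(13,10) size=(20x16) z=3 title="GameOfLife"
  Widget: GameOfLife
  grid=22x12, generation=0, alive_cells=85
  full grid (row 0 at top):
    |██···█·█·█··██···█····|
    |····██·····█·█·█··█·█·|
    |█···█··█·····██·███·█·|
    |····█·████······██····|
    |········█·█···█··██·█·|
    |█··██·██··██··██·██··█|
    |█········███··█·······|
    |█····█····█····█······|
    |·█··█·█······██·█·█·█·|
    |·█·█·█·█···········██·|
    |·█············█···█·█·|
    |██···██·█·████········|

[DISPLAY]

                                      
                                      
                                      
                                      
                                      
                                      
  ┏━━━━━━━━━━┏━━━━━━━━━━━━━━━━━━┓━┓   
  ┃ Terminal ┃ GameOfLife       ┃ ┃   
  ┠──────────┠──────────────────┨─┨   
  ┃$ git stat┃Gen: 0            ┃ ┃   
  ┃On branch ┃···█·█·█··██···█··┃ ┃   
  ┃Changes no┃··██·····█·█·█··█·┃ ┃   
  ┃          ┃··█··█·····██·███·┃ ┃   
  ┃        mo┃··█·████······██··┃ ┃   
┏━━━━━━━━━━━━┃······█·█···█··██·┃━━━┓ 
┃ FormWidget ┃·██·██··██··██·██·┃   ┃ 
┠────────────┃·······███··█·····┃───┨ 
┃> Address:  ┃···█····█····█····┃  ]┃ 
┃  Region:   ┃··█·█······██·█·█·┃ ▼]┃ 
┃  Public:   ┃·█·█·█···········█┃   ┃ 
┃  Company:  ┃············█···█·┃  ]┃ 
┃  Theme:    ┗━━━━━━━━━━━━━━━━━━┛k  ┃ 
┃  Notify:     [ ]                  ┃ 


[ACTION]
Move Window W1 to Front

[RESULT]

                                      
                                      
                                      
                                      
                                      
                                      
  ┏━━━━━━━━━━┏━━━━━━━━━━━━━━━━━━┓━┓   
  ┃ Terminal ┃ GameOfLife       ┃ ┃   
  ┠──────────┠──────────────────┨─┨   
  ┃$ git stat┃Gen: 0            ┃ ┃   
  ┃On branch ┃···█·█·█··██···█··┃ ┃   
  ┃Changes no┃··██·····█·█·█··█·┃ ┃   
  ┃          ┃··█··█·····██·███·┃ ┃   
  ┃        mo┃··█·████······██··┃ ┃   
┏━━━━━━━━━━━━━━━━━━━━━━━━━━━━━━━━━━━┓ 
┃ FormWidget                        ┃ 
┠───────────────────────────────────┨ 
┃> Address:    [user@example.com   ]┃ 
┃  Region:     [US                ▼]┃ 
┃  Public:     [ ]                  ┃ 
┃  Company:    [555-0100           ]┃ 
┃  Theme:      ( ) Light  ( ) Dark  ┃ 
┃  Notify:     [ ]                  ┃ 


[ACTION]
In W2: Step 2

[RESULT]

                                      
                                      
                                      
                                      
                                      
                                      
  ┏━━━━━━━━━━┏━━━━━━━━━━━━━━━━━━┓━┓   
  ┃ Terminal ┃ GameOfLife       ┃ ┃   
  ┠──────────┠──────────────────┨─┨   
  ┃$ git stat┃Gen: 2            ┃ ┃   
  ┃On branch ┃··█·█······██·····┃ ┃   
  ┃Changes no┃·····█·······█····┃ ┃   
  ┃          ┃·█···██···█··█····┃ ┃   
  ┃        mo┃···██···██···█····┃ ┃   
┏━━━━━━━━━━━━━━━━━━━━━━━━━━━━━━━━━━━┓ 
┃ FormWidget                        ┃ 
┠───────────────────────────────────┨ 
┃> Address:    [user@example.com   ]┃ 
┃  Region:     [US                ▼]┃ 
┃  Public:     [ ]                  ┃ 
┃  Company:    [555-0100           ]┃ 
┃  Theme:      ( ) Light  ( ) Dark  ┃ 
┃  Notify:     [ ]                  ┃ 
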